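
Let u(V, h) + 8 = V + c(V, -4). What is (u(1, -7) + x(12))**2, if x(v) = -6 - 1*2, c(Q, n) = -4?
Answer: 361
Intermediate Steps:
x(v) = -8 (x(v) = -6 - 2 = -8)
u(V, h) = -12 + V (u(V, h) = -8 + (V - 4) = -8 + (-4 + V) = -12 + V)
(u(1, -7) + x(12))**2 = ((-12 + 1) - 8)**2 = (-11 - 8)**2 = (-19)**2 = 361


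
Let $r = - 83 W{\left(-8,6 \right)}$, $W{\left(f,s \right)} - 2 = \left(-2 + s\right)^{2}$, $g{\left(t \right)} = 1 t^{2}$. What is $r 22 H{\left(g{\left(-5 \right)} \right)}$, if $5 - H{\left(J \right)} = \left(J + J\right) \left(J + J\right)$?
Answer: $82005660$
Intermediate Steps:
$g{\left(t \right)} = t^{2}$
$H{\left(J \right)} = 5 - 4 J^{2}$ ($H{\left(J \right)} = 5 - \left(J + J\right) \left(J + J\right) = 5 - 2 J 2 J = 5 - 4 J^{2}$)
$W{\left(f,s \right)} = 2 + \left(-2 + s\right)^{2}$
$r = -1494$ ($r = - 83 \left(2 + \left(-2 + 6\right)^{2}\right) = - 83 \left(2 + 4^{2}\right) = - 83 \left(2 + 16\right) = \left(-83\right) 18 = -1494$)
$r 22 H{\left(g{\left(-5 \right)} \right)} = - 1494 \cdot 22 \left(5 - 4 \left(\left(-5\right)^{2}\right)^{2}\right) = - 1494 \cdot 22 \left(5 - 4 \cdot 25^{2}\right) = - 1494 \cdot 22 \left(5 - 2500\right) = - 1494 \cdot 22 \left(-2495\right) = \left(-1494\right) \left(-54890\right) = 82005660$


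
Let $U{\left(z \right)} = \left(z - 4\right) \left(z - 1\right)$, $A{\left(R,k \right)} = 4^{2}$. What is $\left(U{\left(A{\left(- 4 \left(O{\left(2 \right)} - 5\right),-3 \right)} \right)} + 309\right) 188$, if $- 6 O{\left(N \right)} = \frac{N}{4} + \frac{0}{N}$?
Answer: $91932$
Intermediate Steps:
$O{\left(N \right)} = - \frac{N}{24}$ ($O{\left(N \right)} = - \frac{\frac{N}{4} + \frac{0}{N}}{6} = - \frac{N \frac{1}{4} + 0}{6} = - \frac{\frac{N}{4} + 0}{6} = - \frac{\frac{1}{4} N}{6} = - \frac{N}{24}$)
$A{\left(R,k \right)} = 16$
$U{\left(z \right)} = \left(-1 + z\right) \left(-4 + z\right)$ ($U{\left(z \right)} = \left(-4 + z\right) \left(-1 + z\right) = \left(-1 + z\right) \left(-4 + z\right)$)
$\left(U{\left(A{\left(- 4 \left(O{\left(2 \right)} - 5\right),-3 \right)} \right)} + 309\right) 188 = \left(\left(4 + 16^{2} - 80\right) + 309\right) 188 = \left(\left(4 + 256 - 80\right) + 309\right) 188 = \left(180 + 309\right) 188 = 489 \cdot 188 = 91932$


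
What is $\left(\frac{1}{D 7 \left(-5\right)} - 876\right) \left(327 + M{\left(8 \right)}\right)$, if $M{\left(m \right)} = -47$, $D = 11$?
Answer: $- \frac{2698088}{11} \approx -2.4528 \cdot 10^{5}$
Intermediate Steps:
$\left(\frac{1}{D 7 \left(-5\right)} - 876\right) \left(327 + M{\left(8 \right)}\right) = \left(\frac{1}{11 \cdot 7 \left(-5\right)} - 876\right) \left(327 - 47\right) = \left(\frac{1}{77 \left(-5\right)} - 876\right) 280 = \left(\frac{1}{-385} - 876\right) 280 = \left(- \frac{1}{385} - 876\right) 280 = \left(- \frac{337261}{385}\right) 280 = - \frac{2698088}{11}$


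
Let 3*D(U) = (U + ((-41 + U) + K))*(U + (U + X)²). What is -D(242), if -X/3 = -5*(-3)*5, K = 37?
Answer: -84960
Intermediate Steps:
X = -225 (X = -3*(-5*(-3))*5 = -45*5 = -3*75 = -225)
D(U) = (-4 + 2*U)*(U + (-225 + U)²)/3 (D(U) = ((U + ((-41 + U) + 37))*(U + (U - 225)²))/3 = ((U + (-4 + U))*(U + (-225 + U)²))/3 = ((-4 + 2*U)*(U + (-225 + U)²))/3 = (-4 + 2*U)*(U + (-225 + U)²)/3)
-D(242) = -(-67500 - 902/3*242² + (⅔)*242³ + (103046/3)*242) = -(-67500 - 902/3*58564 + (⅔)*14172488 + 24937132/3) = -(-67500 - 52824728/3 + 28344976/3 + 24937132/3) = -1*84960 = -84960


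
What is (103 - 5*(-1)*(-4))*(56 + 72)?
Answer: 10624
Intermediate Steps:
(103 - 5*(-1)*(-4))*(56 + 72) = (103 + 5*(-4))*128 = (103 - 20)*128 = 83*128 = 10624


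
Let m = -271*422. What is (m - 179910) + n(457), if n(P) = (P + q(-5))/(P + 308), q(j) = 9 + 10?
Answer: -13242212/45 ≈ -2.9427e+5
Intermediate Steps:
q(j) = 19
m = -114362
n(P) = (19 + P)/(308 + P) (n(P) = (P + 19)/(P + 308) = (19 + P)/(308 + P))
(m - 179910) + n(457) = (-114362 - 179910) + (19 + 457)/(308 + 457) = -294272 + 476/765 = -294272 + (1/765)*476 = -294272 + 28/45 = -13242212/45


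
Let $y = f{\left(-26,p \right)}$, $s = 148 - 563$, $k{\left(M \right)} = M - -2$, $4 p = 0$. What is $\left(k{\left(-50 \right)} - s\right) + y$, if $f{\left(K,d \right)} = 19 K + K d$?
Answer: $-127$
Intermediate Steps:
$p = 0$ ($p = \frac{1}{4} \cdot 0 = 0$)
$k{\left(M \right)} = 2 + M$ ($k{\left(M \right)} = M + 2 = 2 + M$)
$s = -415$ ($s = 148 - 563 = -415$)
$y = -494$ ($y = - 26 \left(19 + 0\right) = \left(-26\right) 19 = -494$)
$\left(k{\left(-50 \right)} - s\right) + y = \left(\left(2 - 50\right) - -415\right) - 494 = \left(-48 + 415\right) - 494 = 367 - 494 = -127$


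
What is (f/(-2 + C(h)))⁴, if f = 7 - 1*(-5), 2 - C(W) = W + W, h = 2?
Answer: 81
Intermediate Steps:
C(W) = 2 - 2*W (C(W) = 2 - (W + W) = 2 - 2*W)
f = 12 (f = 7 + 5 = 12)
(f/(-2 + C(h)))⁴ = (12/(-2 + (2 - 2*2)))⁴ = (12/(-2 + (2 - 4)))⁴ = (12/(-2 - 2))⁴ = (12/(-4))⁴ = (12*(-¼))⁴ = (-3)⁴ = 81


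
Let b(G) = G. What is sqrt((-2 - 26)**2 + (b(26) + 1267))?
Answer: sqrt(2077) ≈ 45.574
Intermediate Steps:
sqrt((-2 - 26)**2 + (b(26) + 1267)) = sqrt((-2 - 26)**2 + (26 + 1267)) = sqrt((-28)**2 + 1293) = sqrt(784 + 1293) = sqrt(2077)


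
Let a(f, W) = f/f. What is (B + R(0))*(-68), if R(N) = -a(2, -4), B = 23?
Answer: -1496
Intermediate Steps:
a(f, W) = 1
R(N) = -1 (R(N) = -1*1 = -1)
(B + R(0))*(-68) = (23 - 1)*(-68) = 22*(-68) = -1496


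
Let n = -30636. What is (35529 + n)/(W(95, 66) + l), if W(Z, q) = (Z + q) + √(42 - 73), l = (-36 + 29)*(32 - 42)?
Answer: 1130283/53392 - 4893*I*√31/53392 ≈ 21.17 - 0.51025*I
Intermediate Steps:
l = 70 (l = -7*(-10) = 70)
W(Z, q) = Z + q + I*√31 (W(Z, q) = (Z + q) + √(-31) = (Z + q) + I*√31 = Z + q + I*√31)
(35529 + n)/(W(95, 66) + l) = (35529 - 30636)/((95 + 66 + I*√31) + 70) = 4893/((161 + I*√31) + 70) = 4893/(231 + I*√31)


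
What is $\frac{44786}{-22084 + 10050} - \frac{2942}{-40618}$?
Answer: $- \frac{445928430}{122199253} \approx -3.6492$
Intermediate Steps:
$\frac{44786}{-22084 + 10050} - \frac{2942}{-40618} = \frac{44786}{-12034} - - \frac{1471}{20309} = 44786 \left(- \frac{1}{12034}\right) + \frac{1471}{20309} = - \frac{22393}{6017} + \frac{1471}{20309} = - \frac{445928430}{122199253}$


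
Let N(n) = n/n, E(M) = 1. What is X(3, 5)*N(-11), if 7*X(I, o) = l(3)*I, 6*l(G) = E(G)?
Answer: 1/14 ≈ 0.071429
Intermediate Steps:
l(G) = ⅙ (l(G) = (⅙)*1 = ⅙)
X(I, o) = I/42 (X(I, o) = (I/6)/7 = I/42)
N(n) = 1
X(3, 5)*N(-11) = ((1/42)*3)*1 = (1/14)*1 = 1/14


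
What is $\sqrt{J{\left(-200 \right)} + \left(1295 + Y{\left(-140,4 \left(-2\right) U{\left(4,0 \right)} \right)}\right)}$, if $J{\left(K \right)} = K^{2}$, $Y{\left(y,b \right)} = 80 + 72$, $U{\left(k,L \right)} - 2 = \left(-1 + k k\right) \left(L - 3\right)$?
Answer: $\sqrt{41447} \approx 203.59$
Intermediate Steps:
$U{\left(k,L \right)} = 2 + \left(-1 + k^{2}\right) \left(-3 + L\right)$ ($U{\left(k,L \right)} = 2 + \left(-1 + k k\right) \left(L - 3\right) = 2 + \left(-1 + k^{2}\right) \left(-3 + L\right)$)
$Y{\left(y,b \right)} = 152$
$\sqrt{J{\left(-200 \right)} + \left(1295 + Y{\left(-140,4 \left(-2\right) U{\left(4,0 \right)} \right)}\right)} = \sqrt{\left(-200\right)^{2} + \left(1295 + 152\right)} = \sqrt{40000 + 1447} = \sqrt{41447}$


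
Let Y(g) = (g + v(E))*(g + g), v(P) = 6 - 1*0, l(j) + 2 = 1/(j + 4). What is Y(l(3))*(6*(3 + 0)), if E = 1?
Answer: -13572/49 ≈ -276.98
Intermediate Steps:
l(j) = -2 + 1/(4 + j) (l(j) = -2 + 1/(j + 4) = -2 + 1/(4 + j))
v(P) = 6 (v(P) = 6 + 0 = 6)
Y(g) = 2*g*(6 + g) (Y(g) = (g + 6)*(g + g) = (6 + g)*(2*g) = 2*g*(6 + g))
Y(l(3))*(6*(3 + 0)) = (2*((-7 - 2*3)/(4 + 3))*(6 + (-7 - 2*3)/(4 + 3)))*(6*(3 + 0)) = (2*((-7 - 6)/7)*(6 + (-7 - 6)/7))*(6*3) = (2*((⅐)*(-13))*(6 + (⅐)*(-13)))*18 = (2*(-13/7)*(6 - 13/7))*18 = (2*(-13/7)*(29/7))*18 = -754/49*18 = -13572/49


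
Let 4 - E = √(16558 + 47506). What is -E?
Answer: -4 + 8*√1001 ≈ 249.11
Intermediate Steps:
E = 4 - 8*√1001 (E = 4 - √(16558 + 47506) = 4 - √64064 = 4 - 8*√1001 ≈ -249.11)
-E = -(4 - 8*√1001) = -4 + 8*√1001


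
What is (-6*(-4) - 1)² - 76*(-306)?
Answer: 23785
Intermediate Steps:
(-6*(-4) - 1)² - 76*(-306) = (24 - 1)² + 23256 = 23² + 23256 = 529 + 23256 = 23785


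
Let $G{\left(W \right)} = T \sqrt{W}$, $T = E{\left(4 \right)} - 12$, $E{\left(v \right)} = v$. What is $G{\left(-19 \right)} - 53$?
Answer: $-53 - 8 i \sqrt{19} \approx -53.0 - 34.871 i$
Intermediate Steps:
$T = -8$ ($T = 4 - 12 = -8$)
$G{\left(W \right)} = - 8 \sqrt{W}$
$G{\left(-19 \right)} - 53 = - 8 \sqrt{-19} - 53 = - 8 i \sqrt{19} - 53 = -53 - 8 i \sqrt{19}$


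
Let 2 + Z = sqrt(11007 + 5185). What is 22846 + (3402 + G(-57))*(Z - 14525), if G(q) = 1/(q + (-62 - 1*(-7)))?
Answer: -5532562369/112 + 381023*sqrt(253)/14 ≈ -4.8965e+7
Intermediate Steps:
G(q) = 1/(-55 + q) (G(q) = 1/(q + (-62 + 7)) = 1/(q - 55) = 1/(-55 + q))
Z = -2 + 8*sqrt(253) (Z = -2 + sqrt(11007 + 5185) = -2 + sqrt(16192) = -2 + 8*sqrt(253) ≈ 125.25)
22846 + (3402 + G(-57))*(Z - 14525) = 22846 + (3402 + 1/(-55 - 57))*((-2 + 8*sqrt(253)) - 14525) = 22846 + (3402 + 1/(-112))*(-14527 + 8*sqrt(253)) = 22846 + (3402 - 1/112)*(-14527 + 8*sqrt(253)) = 22846 + 381023*(-14527 + 8*sqrt(253))/112 = 22846 + (-5535121121/112 + 381023*sqrt(253)/14) = -5532562369/112 + 381023*sqrt(253)/14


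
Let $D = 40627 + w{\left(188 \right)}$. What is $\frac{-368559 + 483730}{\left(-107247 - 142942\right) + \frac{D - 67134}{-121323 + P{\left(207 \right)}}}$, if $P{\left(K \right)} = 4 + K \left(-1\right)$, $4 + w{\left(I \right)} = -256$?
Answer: $- \frac{13996270946}{30404441647} \approx -0.46034$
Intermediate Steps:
$w{\left(I \right)} = -260$ ($w{\left(I \right)} = -4 - 256 = -260$)
$P{\left(K \right)} = 4 - K$
$D = 40367$ ($D = 40627 - 260 = 40367$)
$\frac{-368559 + 483730}{\left(-107247 - 142942\right) + \frac{D - 67134}{-121323 + P{\left(207 \right)}}} = \frac{-368559 + 483730}{\left(-107247 - 142942\right) + \frac{40367 - 67134}{-121323 + \left(4 - 207\right)}} = \frac{115171}{-250189 - \frac{26767}{-121323 + \left(4 - 207\right)}} = \frac{115171}{-250189 - \frac{26767}{-121323 - 203}} = \frac{115171}{-250189 - \frac{26767}{-121526}} = \frac{115171}{-250189 - - \frac{26767}{121526}} = \frac{115171}{-250189 + \frac{26767}{121526}} = \frac{115171}{- \frac{30404441647}{121526}} = 115171 \left(- \frac{121526}{30404441647}\right) = - \frac{13996270946}{30404441647}$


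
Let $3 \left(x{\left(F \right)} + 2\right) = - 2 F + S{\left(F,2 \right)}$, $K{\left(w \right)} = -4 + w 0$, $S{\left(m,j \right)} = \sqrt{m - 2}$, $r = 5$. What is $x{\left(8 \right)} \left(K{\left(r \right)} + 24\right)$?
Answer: $- \frac{440}{3} + \frac{20 \sqrt{6}}{3} \approx -130.34$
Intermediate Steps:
$S{\left(m,j \right)} = \sqrt{-2 + m}$
$K{\left(w \right)} = -4$ ($K{\left(w \right)} = -4 + 0 = -4$)
$x{\left(F \right)} = -2 - \frac{2 F}{3} + \frac{\sqrt{-2 + F}}{3}$ ($x{\left(F \right)} = -2 + \frac{- 2 F + \sqrt{-2 + F}}{3} = -2 + \frac{\sqrt{-2 + F} - 2 F}{3} = -2 - \left(- \frac{\sqrt{-2 + F}}{3} + \frac{2 F}{3}\right) = -2 - \frac{2 F}{3} + \frac{\sqrt{-2 + F}}{3}$)
$x{\left(8 \right)} \left(K{\left(r \right)} + 24\right) = \left(-2 - \frac{16}{3} + \frac{\sqrt{-2 + 8}}{3}\right) \left(-4 + 24\right) = \left(-2 - \frac{16}{3} + \frac{\sqrt{6}}{3}\right) 20 = \left(- \frac{22}{3} + \frac{\sqrt{6}}{3}\right) 20 = - \frac{440}{3} + \frac{20 \sqrt{6}}{3}$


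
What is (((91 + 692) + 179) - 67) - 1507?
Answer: -612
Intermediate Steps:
(((91 + 692) + 179) - 67) - 1507 = ((783 + 179) - 67) - 1507 = (962 - 67) - 1507 = 895 - 1507 = -612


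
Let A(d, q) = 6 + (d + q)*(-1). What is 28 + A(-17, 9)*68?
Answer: 980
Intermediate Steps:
A(d, q) = 6 - d - q (A(d, q) = 6 + (-d - q) = 6 - d - q)
28 + A(-17, 9)*68 = 28 + (6 - 1*(-17) - 1*9)*68 = 28 + (6 + 17 - 9)*68 = 28 + 14*68 = 28 + 952 = 980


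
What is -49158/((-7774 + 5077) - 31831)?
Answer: 24579/17264 ≈ 1.4237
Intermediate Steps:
-49158/((-7774 + 5077) - 31831) = -49158/(-2697 - 31831) = -49158/(-34528) = -49158*(-1/34528) = 24579/17264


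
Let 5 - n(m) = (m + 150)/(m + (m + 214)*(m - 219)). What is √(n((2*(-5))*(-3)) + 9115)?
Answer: 5*√21522392430/7681 ≈ 95.499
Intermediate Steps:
n(m) = 5 - (150 + m)/(m + (-219 + m)*(214 + m)) (n(m) = 5 - (m + 150)/(m + (m + 214)*(m - 219)) = 5 - (150 + m)/(m + (214 + m)*(-219 + m)) = 5 - (150 + m)/(m + (-219 + m)*(214 + m)))
√(n((2*(-5))*(-3)) + 9115) = √((234480 - 5*((2*(-5))*(-3))² + 21*((2*(-5))*(-3)))/(46866 - ((2*(-5))*(-3))² + 4*((2*(-5))*(-3))) + 9115) = √((234480 - 5*(-10*(-3))² + 21*(-10*(-3)))/(46866 - (-10*(-3))² + 4*(-10*(-3))) + 9115) = √((234480 - 5*30² + 21*30)/(46866 - 1*30² + 4*30) + 9115) = √((234480 - 5*900 + 630)/(46866 - 1*900 + 120) + 9115) = √((234480 - 4500 + 630)/(46866 - 900 + 120) + 9115) = √(230610/46086 + 9115) = √((1/46086)*230610 + 9115) = √(38435/7681 + 9115) = √(70050750/7681) = 5*√21522392430/7681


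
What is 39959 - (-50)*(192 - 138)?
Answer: 42659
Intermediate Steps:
39959 - (-50)*(192 - 138) = 39959 - (-50)*54 = 39959 - 1*(-2700) = 39959 + 2700 = 42659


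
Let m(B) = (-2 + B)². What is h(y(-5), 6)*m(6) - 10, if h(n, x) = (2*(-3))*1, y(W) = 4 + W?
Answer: -106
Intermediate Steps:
h(n, x) = -6 (h(n, x) = -6*1 = -6)
h(y(-5), 6)*m(6) - 10 = -6*(-2 + 6)² - 10 = -6*4² - 10 = -6*16 - 10 = -96 - 10 = -106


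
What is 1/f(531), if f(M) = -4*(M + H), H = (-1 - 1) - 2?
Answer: -1/2108 ≈ -0.00047438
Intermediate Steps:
H = -4 (H = -2 - 2 = -4)
f(M) = 16 - 4*M (f(M) = -4*(M - 4) = -4*(-4 + M) = 16 - 4*M)
1/f(531) = 1/(16 - 4*531) = 1/(16 - 2124) = 1/(-2108) = -1/2108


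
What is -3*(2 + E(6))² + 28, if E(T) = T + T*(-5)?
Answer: -1424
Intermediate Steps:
E(T) = -4*T (E(T) = T - 5*T = -4*T)
-3*(2 + E(6))² + 28 = -3*(2 - 4*6)² + 28 = -3*(2 - 24)² + 28 = -3*(-22)² + 28 = -3*484 + 28 = -1452 + 28 = -1424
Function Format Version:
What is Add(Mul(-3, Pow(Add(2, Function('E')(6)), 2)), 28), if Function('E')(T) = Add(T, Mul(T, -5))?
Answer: -1424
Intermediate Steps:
Function('E')(T) = Mul(-4, T) (Function('E')(T) = Add(T, Mul(-5, T)) = Mul(-4, T))
Add(Mul(-3, Pow(Add(2, Function('E')(6)), 2)), 28) = Add(Mul(-3, Pow(Add(2, Mul(-4, 6)), 2)), 28) = Add(Mul(-3, Pow(Add(2, -24), 2)), 28) = Add(Mul(-3, Pow(-22, 2)), 28) = Add(Mul(-3, 484), 28) = Add(-1452, 28) = -1424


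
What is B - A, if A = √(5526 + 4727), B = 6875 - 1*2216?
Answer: 4659 - √10253 ≈ 4557.7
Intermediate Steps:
B = 4659 (B = 6875 - 2216 = 4659)
A = √10253 ≈ 101.26
B - A = 4659 - √10253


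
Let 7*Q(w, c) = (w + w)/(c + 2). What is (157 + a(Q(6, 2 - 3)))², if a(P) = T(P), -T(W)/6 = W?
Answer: 1054729/49 ≈ 21525.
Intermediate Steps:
Q(w, c) = 2*w/(7*(2 + c)) (Q(w, c) = ((w + w)/(c + 2))/7 = ((2*w)/(2 + c))/7 = (2*w/(2 + c))/7 = 2*w/(7*(2 + c)))
T(W) = -6*W
a(P) = -6*P
(157 + a(Q(6, 2 - 3)))² = (157 - 12*6/(7*(2 + (2 - 3))))² = (157 - 12*6/(7*(2 - 1)))² = (157 - 12*6/(7*1))² = (157 - 12*6/7)² = (157 - 6*12/7)² = (157 - 72/7)² = (1027/7)² = 1054729/49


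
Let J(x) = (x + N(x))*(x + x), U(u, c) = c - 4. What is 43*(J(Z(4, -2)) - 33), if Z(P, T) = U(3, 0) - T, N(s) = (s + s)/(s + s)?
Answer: -1247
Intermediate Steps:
U(u, c) = -4 + c
N(s) = 1 (N(s) = (2*s)/((2*s)) = (2*s)*(1/(2*s)) = 1)
Z(P, T) = -4 - T (Z(P, T) = (-4 + 0) - T = -4 - T)
J(x) = 2*x*(1 + x) (J(x) = (x + 1)*(x + x) = (1 + x)*(2*x) = 2*x*(1 + x))
43*(J(Z(4, -2)) - 33) = 43*(2*(-4 - 1*(-2))*(1 + (-4 - 1*(-2))) - 33) = 43*(2*(-4 + 2)*(1 + (-4 + 2)) - 33) = 43*(2*(-2)*(1 - 2) - 33) = 43*(2*(-2)*(-1) - 33) = 43*(4 - 33) = 43*(-29) = -1247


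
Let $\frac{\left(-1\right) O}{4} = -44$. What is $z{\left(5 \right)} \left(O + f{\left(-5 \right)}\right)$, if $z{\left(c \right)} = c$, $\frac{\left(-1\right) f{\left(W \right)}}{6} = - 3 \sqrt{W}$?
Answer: $880 + 90 i \sqrt{5} \approx 880.0 + 201.25 i$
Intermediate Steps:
$f{\left(W \right)} = 18 \sqrt{W}$ ($f{\left(W \right)} = - 6 \left(- 3 \sqrt{W}\right) = 18 \sqrt{W}$)
$O = 176$ ($O = \left(-4\right) \left(-44\right) = 176$)
$z{\left(5 \right)} \left(O + f{\left(-5 \right)}\right) = 5 \left(176 + 18 \sqrt{-5}\right) = 5 \left(176 + 18 i \sqrt{5}\right) = 880 + 90 i \sqrt{5}$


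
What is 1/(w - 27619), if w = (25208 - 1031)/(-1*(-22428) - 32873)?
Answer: -10445/288504632 ≈ -3.6204e-5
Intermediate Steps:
w = -24177/10445 (w = 24177/(22428 - 32873) = 24177/(-10445) = 24177*(-1/10445) = -24177/10445 ≈ -2.3147)
1/(w - 27619) = 1/(-24177/10445 - 27619) = 1/(-288504632/10445) = -10445/288504632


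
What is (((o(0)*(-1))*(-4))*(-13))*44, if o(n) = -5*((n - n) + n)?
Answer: 0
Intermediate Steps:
o(n) = -5*n (o(n) = -5*(0 + n) = -5*n)
(((o(0)*(-1))*(-4))*(-13))*44 = (((-5*0*(-1))*(-4))*(-13))*44 = (((0*(-1))*(-4))*(-13))*44 = ((0*(-4))*(-13))*44 = (0*(-13))*44 = 0*44 = 0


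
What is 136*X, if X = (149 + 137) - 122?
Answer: 22304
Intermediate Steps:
X = 164 (X = 286 - 122 = 164)
136*X = 136*164 = 22304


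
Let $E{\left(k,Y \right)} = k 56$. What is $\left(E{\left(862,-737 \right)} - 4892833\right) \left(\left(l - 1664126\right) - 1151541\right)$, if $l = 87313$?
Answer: $13217677382594$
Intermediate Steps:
$E{\left(k,Y \right)} = 56 k$
$\left(E{\left(862,-737 \right)} - 4892833\right) \left(\left(l - 1664126\right) - 1151541\right) = \left(56 \cdot 862 - 4892833\right) \left(\left(87313 - 1664126\right) - 1151541\right) = \left(48272 - 4892833\right) \left(-1576813 - 1151541\right) = \left(-4844561\right) \left(-2728354\right) = 13217677382594$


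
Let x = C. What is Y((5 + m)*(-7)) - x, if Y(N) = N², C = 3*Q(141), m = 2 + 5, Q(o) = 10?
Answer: 7026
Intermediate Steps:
m = 7
C = 30 (C = 3*10 = 30)
x = 30
Y((5 + m)*(-7)) - x = ((5 + 7)*(-7))² - 1*30 = (12*(-7))² - 30 = (-84)² - 30 = 7056 - 30 = 7026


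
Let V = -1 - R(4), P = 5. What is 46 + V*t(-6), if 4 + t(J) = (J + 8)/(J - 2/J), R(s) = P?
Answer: 1226/17 ≈ 72.118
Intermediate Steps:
R(s) = 5
t(J) = -4 + (8 + J)/(J - 2/J) (t(J) = -4 + (J + 8)/(J - 2/J) = -4 + (8 + J)/(J - 2/J))
V = -6 (V = -1 - 1*5 = -1 - 5 = -6)
46 + V*t(-6) = 46 - 6*(8 - 3*(-6)² + 8*(-6))/(-2 + (-6)²) = 46 - 6*(8 - 3*36 - 48)/(-2 + 36) = 46 - 6*(8 - 108 - 48)/34 = 46 - 3*(-148)/17 = 46 - 6*(-74/17) = 46 + 444/17 = 1226/17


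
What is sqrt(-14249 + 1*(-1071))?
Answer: 2*I*sqrt(3830) ≈ 123.77*I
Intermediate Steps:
sqrt(-14249 + 1*(-1071)) = sqrt(-14249 - 1071) = sqrt(-15320) = 2*I*sqrt(3830)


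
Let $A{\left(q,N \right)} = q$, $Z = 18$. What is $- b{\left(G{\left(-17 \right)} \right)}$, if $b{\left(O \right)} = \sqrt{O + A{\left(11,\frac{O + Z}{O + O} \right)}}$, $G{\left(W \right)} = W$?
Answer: $- i \sqrt{6} \approx - 2.4495 i$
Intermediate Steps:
$b{\left(O \right)} = \sqrt{11 + O}$ ($b{\left(O \right)} = \sqrt{O + 11} = \sqrt{11 + O}$)
$- b{\left(G{\left(-17 \right)} \right)} = - \sqrt{11 - 17} = - \sqrt{-6} = - i \sqrt{6}$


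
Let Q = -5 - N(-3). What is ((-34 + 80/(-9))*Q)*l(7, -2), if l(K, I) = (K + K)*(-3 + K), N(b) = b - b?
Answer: 108080/9 ≈ 12009.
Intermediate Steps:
N(b) = 0
l(K, I) = 2*K*(-3 + K) (l(K, I) = (2*K)*(-3 + K) = 2*K*(-3 + K))
Q = -5 (Q = -5 - 1*0 = -5 + 0 = -5)
((-34 + 80/(-9))*Q)*l(7, -2) = ((-34 + 80/(-9))*(-5))*(2*7*(-3 + 7)) = ((-34 + 80*(-⅑))*(-5))*(2*7*4) = ((-34 - 80/9)*(-5))*56 = -386/9*(-5)*56 = (1930/9)*56 = 108080/9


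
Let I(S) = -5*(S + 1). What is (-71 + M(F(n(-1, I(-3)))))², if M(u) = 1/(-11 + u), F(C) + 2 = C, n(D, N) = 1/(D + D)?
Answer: 3682561/729 ≈ 5051.5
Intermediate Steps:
I(S) = -5 - 5*S (I(S) = -5*(1 + S) = -5 - 5*S)
n(D, N) = 1/(2*D)
F(C) = -2 + C
(-71 + M(F(n(-1, I(-3)))))² = (-71 + 1/(-11 + (-2 + (½)/(-1))))² = (-71 + 1/(-11 + (-2 + (½)*(-1))))² = (-71 + 1/(-11 + (-2 - ½)))² = (-71 + 1/(-11 - 5/2))² = (-71 + 1/(-27/2))² = (-71 - 2/27)² = (-1919/27)² = 3682561/729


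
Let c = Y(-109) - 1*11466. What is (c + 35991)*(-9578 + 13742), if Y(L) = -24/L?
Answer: 11131408836/109 ≈ 1.0212e+8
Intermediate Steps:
c = -1249770/109 (c = -24/(-109) - 1*11466 = -24*(-1/109) - 11466 = 24/109 - 11466 = -1249770/109 ≈ -11466.)
(c + 35991)*(-9578 + 13742) = (-1249770/109 + 35991)*(-9578 + 13742) = (2673249/109)*4164 = 11131408836/109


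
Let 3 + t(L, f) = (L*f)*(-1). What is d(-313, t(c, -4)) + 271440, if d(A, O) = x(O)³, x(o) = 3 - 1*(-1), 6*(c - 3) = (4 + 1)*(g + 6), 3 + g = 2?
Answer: 271504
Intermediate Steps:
g = -1 (g = -3 + 2 = -1)
c = 43/6 (c = 3 + ((4 + 1)*(-1 + 6))/6 = 3 + (5*5)/6 = 3 + (⅙)*25 = 3 + 25/6 = 43/6 ≈ 7.1667)
x(o) = 4 (x(o) = 3 + 1 = 4)
t(L, f) = -3 - L*f (t(L, f) = -3 + (L*f)*(-1) = -3 - L*f)
d(A, O) = 64 (d(A, O) = 4³ = 64)
d(-313, t(c, -4)) + 271440 = 64 + 271440 = 271504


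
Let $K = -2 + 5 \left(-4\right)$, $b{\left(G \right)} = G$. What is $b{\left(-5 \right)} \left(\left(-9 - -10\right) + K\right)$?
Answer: $105$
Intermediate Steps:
$K = -22$ ($K = -2 - 20 = -22$)
$b{\left(-5 \right)} \left(\left(-9 - -10\right) + K\right) = - 5 \left(\left(-9 - -10\right) - 22\right) = - 5 \left(\left(-9 + 10\right) - 22\right) = - 5 \left(1 - 22\right) = \left(-5\right) \left(-21\right) = 105$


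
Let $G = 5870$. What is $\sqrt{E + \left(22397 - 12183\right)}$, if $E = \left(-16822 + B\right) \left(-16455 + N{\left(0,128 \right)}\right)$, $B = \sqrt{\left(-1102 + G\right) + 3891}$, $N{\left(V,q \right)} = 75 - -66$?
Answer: $\sqrt{274444322 - 16314 \sqrt{8659}} \approx 16520.0$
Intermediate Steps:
$N{\left(V,q \right)} = 141$ ($N{\left(V,q \right)} = 75 + 66 = 141$)
$B = \sqrt{8659}$ ($B = \sqrt{\left(-1102 + 5870\right) + 3891} = \sqrt{4768 + 3891} = \sqrt{8659} \approx 93.054$)
$E = 274434108 - 16314 \sqrt{8659}$ ($E = \left(-16822 + \sqrt{8659}\right) \left(-16455 + 141\right) = \left(-16822 + \sqrt{8659}\right) \left(-16314\right) = 274434108 - 16314 \sqrt{8659} \approx 2.7292 \cdot 10^{8}$)
$\sqrt{E + \left(22397 - 12183\right)} = \sqrt{\left(274434108 - 16314 \sqrt{8659}\right) + \left(22397 - 12183\right)} = \sqrt{\left(274434108 - 16314 \sqrt{8659}\right) + 10214} = \sqrt{274444322 - 16314 \sqrt{8659}}$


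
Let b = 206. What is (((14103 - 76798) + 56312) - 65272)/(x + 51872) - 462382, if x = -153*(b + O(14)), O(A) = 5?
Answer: -9057672653/19589 ≈ -4.6239e+5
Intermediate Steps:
x = -32283 (x = -153*(206 + 5) = -153*211 = -32283)
(((14103 - 76798) + 56312) - 65272)/(x + 51872) - 462382 = (((14103 - 76798) + 56312) - 65272)/(-32283 + 51872) - 462382 = ((-62695 + 56312) - 65272)/19589 - 462382 = (-6383 - 65272)*(1/19589) - 462382 = -71655*1/19589 - 462382 = -71655/19589 - 462382 = -9057672653/19589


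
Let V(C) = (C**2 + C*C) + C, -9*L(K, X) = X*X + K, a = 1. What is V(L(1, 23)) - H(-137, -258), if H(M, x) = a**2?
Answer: 556949/81 ≈ 6875.9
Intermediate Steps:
L(K, X) = -K/9 - X**2/9 (L(K, X) = -(X*X + K)/9 = -(X**2 + K)/9 = -(K + X**2)/9 = -K/9 - X**2/9)
H(M, x) = 1 (H(M, x) = 1**2 = 1)
V(C) = C + 2*C**2 (V(C) = (C**2 + C**2) + C = 2*C**2 + C = C + 2*C**2)
V(L(1, 23)) - H(-137, -258) = (-1/9*1 - 1/9*23**2)*(1 + 2*(-1/9*1 - 1/9*23**2)) - 1*1 = (-1/9 - 1/9*529)*(1 + 2*(-1/9 - 1/9*529)) - 1 = (-1/9 - 529/9)*(1 + 2*(-1/9 - 529/9)) - 1 = -530*(1 + 2*(-530/9))/9 - 1 = -530*(1 - 1060/9)/9 - 1 = -530/9*(-1051/9) - 1 = 557030/81 - 1 = 556949/81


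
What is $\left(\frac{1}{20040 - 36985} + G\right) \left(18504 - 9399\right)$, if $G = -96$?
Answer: $- \frac{2962258941}{3389} \approx -8.7408 \cdot 10^{5}$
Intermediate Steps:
$\left(\frac{1}{20040 - 36985} + G\right) \left(18504 - 9399\right) = \left(\frac{1}{20040 - 36985} - 96\right) \left(18504 - 9399\right) = \left(\frac{1}{-16945} - 96\right) 9105 = \left(- \frac{1}{16945} - 96\right) 9105 = \left(- \frac{1626721}{16945}\right) 9105 = - \frac{2962258941}{3389}$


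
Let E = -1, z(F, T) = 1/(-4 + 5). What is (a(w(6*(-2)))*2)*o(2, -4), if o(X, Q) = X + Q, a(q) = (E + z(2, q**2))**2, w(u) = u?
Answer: 0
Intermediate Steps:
z(F, T) = 1 (z(F, T) = 1/1 = 1)
a(q) = 0 (a(q) = (-1 + 1)**2 = 0**2 = 0)
o(X, Q) = Q + X
(a(w(6*(-2)))*2)*o(2, -4) = (0*2)*(-4 + 2) = 0*(-2) = 0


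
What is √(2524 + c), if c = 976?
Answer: 10*√35 ≈ 59.161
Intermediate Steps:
√(2524 + c) = √(2524 + 976) = √3500 = 10*√35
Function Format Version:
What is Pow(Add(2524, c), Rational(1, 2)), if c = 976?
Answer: Mul(10, Pow(35, Rational(1, 2))) ≈ 59.161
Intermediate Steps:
Pow(Add(2524, c), Rational(1, 2)) = Pow(Add(2524, 976), Rational(1, 2)) = Pow(3500, Rational(1, 2)) = Mul(10, Pow(35, Rational(1, 2)))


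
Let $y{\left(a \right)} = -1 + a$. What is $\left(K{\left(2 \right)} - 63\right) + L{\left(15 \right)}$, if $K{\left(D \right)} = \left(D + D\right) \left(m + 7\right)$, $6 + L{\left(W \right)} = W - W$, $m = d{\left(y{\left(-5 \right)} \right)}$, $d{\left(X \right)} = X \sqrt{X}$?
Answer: $-41 - 24 i \sqrt{6} \approx -41.0 - 58.788 i$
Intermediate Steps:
$d{\left(X \right)} = X^{\frac{3}{2}}$
$m = - 6 i \sqrt{6}$ ($m = \left(-1 - 5\right)^{\frac{3}{2}} = \left(-6\right)^{\frac{3}{2}} = - 6 i \sqrt{6} \approx - 14.697 i$)
$L{\left(W \right)} = -6$ ($L{\left(W \right)} = -6 + \left(W - W\right) = -6 + 0 = -6$)
$K{\left(D \right)} = 2 D \left(7 - 6 i \sqrt{6}\right)$ ($K{\left(D \right)} = \left(D + D\right) \left(- 6 i \sqrt{6} + 7\right) = 2 D \left(7 - 6 i \sqrt{6}\right)$)
$\left(K{\left(2 \right)} - 63\right) + L{\left(15 \right)} = \left(2 \cdot 2 \left(7 - 6 i \sqrt{6}\right) - 63\right) - 6 = \left(\left(28 - 24 i \sqrt{6}\right) - 63\right) - 6 = \left(-35 - 24 i \sqrt{6}\right) - 6 = -41 - 24 i \sqrt{6}$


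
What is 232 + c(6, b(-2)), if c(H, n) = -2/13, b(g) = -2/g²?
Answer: 3014/13 ≈ 231.85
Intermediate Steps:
b(g) = -2/g²
c(H, n) = -2/13 (c(H, n) = -2*1/13 = -2/13)
232 + c(6, b(-2)) = 232 - 2/13 = 3014/13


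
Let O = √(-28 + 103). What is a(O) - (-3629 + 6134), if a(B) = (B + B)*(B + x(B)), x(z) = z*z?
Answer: -2355 + 750*√3 ≈ -1056.0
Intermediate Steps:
O = 5*√3 (O = √75 = 5*√3 ≈ 8.6602)
x(z) = z²
a(B) = 2*B*(B + B²) (a(B) = (B + B)*(B + B²) = (2*B)*(B + B²) = 2*B*(B + B²))
a(O) - (-3629 + 6134) = 2*(5*√3)²*(1 + 5*√3) - (-3629 + 6134) = 2*75*(1 + 5*√3) - 1*2505 = (150 + 750*√3) - 2505 = -2355 + 750*√3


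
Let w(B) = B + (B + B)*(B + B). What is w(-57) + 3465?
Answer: 16404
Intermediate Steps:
w(B) = B + 4*B² (w(B) = B + (2*B)*(2*B) = B + 4*B²)
w(-57) + 3465 = -57*(1 + 4*(-57)) + 3465 = -57*(1 - 228) + 3465 = -57*(-227) + 3465 = 12939 + 3465 = 16404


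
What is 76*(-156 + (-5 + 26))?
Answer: -10260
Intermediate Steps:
76*(-156 + (-5 + 26)) = 76*(-156 + 21) = 76*(-135) = -10260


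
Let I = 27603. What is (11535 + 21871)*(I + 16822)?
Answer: 1484061550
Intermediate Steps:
(11535 + 21871)*(I + 16822) = (11535 + 21871)*(27603 + 16822) = 33406*44425 = 1484061550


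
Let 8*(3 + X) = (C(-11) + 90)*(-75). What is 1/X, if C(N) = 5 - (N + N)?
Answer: -8/8799 ≈ -0.00090919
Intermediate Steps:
C(N) = 5 - 2*N
X = -8799/8 (X = -3 + (((5 - 2*(-11)) + 90)*(-75))/8 = -3 + (((5 + 22) + 90)*(-75))/8 = -3 + ((27 + 90)*(-75))/8 = -3 + (117*(-75))/8 = -3 + (⅛)*(-8775) = -3 - 8775/8 = -8799/8 ≈ -1099.9)
1/X = 1/(-8799/8) = -8/8799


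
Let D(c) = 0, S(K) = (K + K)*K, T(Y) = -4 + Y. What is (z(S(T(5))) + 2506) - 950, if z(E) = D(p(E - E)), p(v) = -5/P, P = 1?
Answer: 1556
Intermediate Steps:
p(v) = -5 (p(v) = -5/1 = -5*1 = -5)
S(K) = 2*K**2 (S(K) = (2*K)*K = 2*K**2)
z(E) = 0
(z(S(T(5))) + 2506) - 950 = (0 + 2506) - 950 = 2506 - 950 = 1556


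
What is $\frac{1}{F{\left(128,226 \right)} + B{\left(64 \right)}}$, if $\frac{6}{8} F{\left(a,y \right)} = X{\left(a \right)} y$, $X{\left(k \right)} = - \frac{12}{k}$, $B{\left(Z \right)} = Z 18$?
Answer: $\frac{4}{4495} \approx 0.00088988$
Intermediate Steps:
$B{\left(Z \right)} = 18 Z$
$F{\left(a,y \right)} = - \frac{16 y}{a}$ ($F{\left(a,y \right)} = \frac{4 - \frac{12}{a} y}{3} = \frac{4 \left(- \frac{12 y}{a}\right)}{3} = - \frac{16 y}{a}$)
$\frac{1}{F{\left(128,226 \right)} + B{\left(64 \right)}} = \frac{1}{\left(-16\right) 226 \cdot \frac{1}{128} + 18 \cdot 64} = \frac{1}{\left(-16\right) 226 \cdot \frac{1}{128} + 1152} = \frac{1}{- \frac{113}{4} + 1152} = \frac{1}{\frac{4495}{4}} = \frac{4}{4495}$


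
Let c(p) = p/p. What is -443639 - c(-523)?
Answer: -443640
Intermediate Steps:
c(p) = 1
-443639 - c(-523) = -443639 - 1*1 = -443639 - 1 = -443640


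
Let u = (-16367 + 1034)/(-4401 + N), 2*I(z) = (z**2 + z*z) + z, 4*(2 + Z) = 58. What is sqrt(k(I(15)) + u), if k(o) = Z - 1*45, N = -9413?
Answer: I*sqrt(1497513577)/6907 ≈ 5.6027*I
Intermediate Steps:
Z = 25/2 (Z = -2 + (1/4)*58 = -2 + 29/2 = 25/2 ≈ 12.500)
I(z) = z**2 + z/2 (I(z) = ((z**2 + z*z) + z)/2 = ((z**2 + z**2) + z)/2 = (2*z**2 + z)/2 = (z + 2*z**2)/2 = z**2 + z/2)
k(o) = -65/2 (k(o) = 25/2 - 1*45 = 25/2 - 45 = -65/2)
u = 15333/13814 (u = (-16367 + 1034)/(-4401 - 9413) = -15333/(-13814) = -15333*(-1/13814) = 15333/13814 ≈ 1.1100)
sqrt(k(I(15)) + u) = sqrt(-65/2 + 15333/13814) = sqrt(-216811/6907) = I*sqrt(1497513577)/6907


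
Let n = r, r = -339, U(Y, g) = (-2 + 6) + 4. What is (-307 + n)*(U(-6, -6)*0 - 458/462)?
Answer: 147934/231 ≈ 640.41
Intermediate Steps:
U(Y, g) = 8 (U(Y, g) = 4 + 4 = 8)
n = -339
(-307 + n)*(U(-6, -6)*0 - 458/462) = (-307 - 339)*(8*0 - 458/462) = -646*(0 - 458*1/462) = -646*(0 - 229/231) = -646*(-229/231) = 147934/231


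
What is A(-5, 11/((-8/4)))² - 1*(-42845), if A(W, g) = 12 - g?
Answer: 172605/4 ≈ 43151.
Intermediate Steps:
A(-5, 11/((-8/4)))² - 1*(-42845) = (12 - 11/((-8/4)))² - 1*(-42845) = (12 - 11/((-8*¼)))² + 42845 = (12 - 11/(-2))² + 42845 = (12 - 11*(-1)/2)² + 42845 = (12 - 1*(-11/2))² + 42845 = (12 + 11/2)² + 42845 = (35/2)² + 42845 = 1225/4 + 42845 = 172605/4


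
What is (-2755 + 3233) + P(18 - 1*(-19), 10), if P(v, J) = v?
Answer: 515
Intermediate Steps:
(-2755 + 3233) + P(18 - 1*(-19), 10) = (-2755 + 3233) + (18 - 1*(-19)) = 478 + (18 + 19) = 478 + 37 = 515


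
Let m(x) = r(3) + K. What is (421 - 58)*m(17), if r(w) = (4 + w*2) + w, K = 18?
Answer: 11253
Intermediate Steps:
r(w) = 4 + 3*w (r(w) = (4 + 2*w) + w = 4 + 3*w)
m(x) = 31 (m(x) = (4 + 3*3) + 18 = (4 + 9) + 18 = 13 + 18 = 31)
(421 - 58)*m(17) = (421 - 58)*31 = 363*31 = 11253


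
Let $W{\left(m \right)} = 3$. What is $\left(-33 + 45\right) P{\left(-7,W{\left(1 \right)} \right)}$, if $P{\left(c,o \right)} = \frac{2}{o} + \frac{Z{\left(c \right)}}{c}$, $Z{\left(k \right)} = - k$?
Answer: $-4$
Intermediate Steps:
$P{\left(c,o \right)} = -1 + \frac{2}{o}$ ($P{\left(c,o \right)} = \frac{2}{o} + \frac{\left(-1\right) c}{c} = \frac{2}{o} - 1 = -1 + \frac{2}{o}$)
$\left(-33 + 45\right) P{\left(-7,W{\left(1 \right)} \right)} = \left(-33 + 45\right) \frac{2 - 3}{3} = 12 \frac{2 - 3}{3} = 12 \cdot \frac{1}{3} \left(-1\right) = 12 \left(- \frac{1}{3}\right) = -4$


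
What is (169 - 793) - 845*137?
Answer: -116389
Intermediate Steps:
(169 - 793) - 845*137 = -624 - 115765 = -116389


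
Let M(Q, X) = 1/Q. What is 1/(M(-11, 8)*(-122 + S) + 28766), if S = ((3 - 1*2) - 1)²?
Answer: 11/316548 ≈ 3.4750e-5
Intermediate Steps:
S = 0 (S = ((3 - 2) - 1)² = (1 - 1)² = 0² = 0)
1/(M(-11, 8)*(-122 + S) + 28766) = 1/((-122 + 0)/(-11) + 28766) = 1/(-1/11*(-122) + 28766) = 1/(122/11 + 28766) = 1/(316548/11) = 11/316548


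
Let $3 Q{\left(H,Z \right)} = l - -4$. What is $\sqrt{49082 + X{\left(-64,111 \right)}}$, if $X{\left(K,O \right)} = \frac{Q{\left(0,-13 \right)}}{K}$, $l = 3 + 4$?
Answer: $\frac{\sqrt{28271199}}{24} \approx 221.54$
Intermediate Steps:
$l = 7$
$Q{\left(H,Z \right)} = \frac{11}{3}$ ($Q{\left(H,Z \right)} = \frac{7 - -4}{3} = \frac{7 + 4}{3} = \frac{1}{3} \cdot 11 = \frac{11}{3}$)
$X{\left(K,O \right)} = \frac{11}{3 K}$
$\sqrt{49082 + X{\left(-64,111 \right)}} = \sqrt{49082 + \frac{11}{3 \left(-64\right)}} = \sqrt{49082 + \frac{11}{3} \left(- \frac{1}{64}\right)} = \sqrt{49082 - \frac{11}{192}} = \sqrt{\frac{9423733}{192}} = \frac{\sqrt{28271199}}{24}$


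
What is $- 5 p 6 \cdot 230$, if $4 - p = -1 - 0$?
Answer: $-34500$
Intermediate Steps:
$p = 5$ ($p = 4 - \left(-1 - 0\right) = 4 - \left(-1 + 0\right) = 4 - -1 = 4 + 1 = 5$)
$- 5 p 6 \cdot 230 = \left(-5\right) 5 \cdot 6 \cdot 230 = \left(-25\right) 6 \cdot 230 = \left(-150\right) 230 = -34500$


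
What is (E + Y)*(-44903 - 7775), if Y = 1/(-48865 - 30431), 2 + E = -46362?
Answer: 96834800003555/39648 ≈ 2.4424e+9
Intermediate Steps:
E = -46364 (E = -2 - 46362 = -46364)
Y = -1/79296 (Y = 1/(-79296) = -1/79296 ≈ -1.2611e-5)
(E + Y)*(-44903 - 7775) = (-46364 - 1/79296)*(-44903 - 7775) = -3676479745/79296*(-52678) = 96834800003555/39648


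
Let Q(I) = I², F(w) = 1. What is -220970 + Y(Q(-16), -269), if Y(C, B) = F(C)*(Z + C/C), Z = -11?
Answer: -220980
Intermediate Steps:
Y(C, B) = -10 (Y(C, B) = 1*(-11 + C/C) = 1*(-11 + 1) = 1*(-10) = -10)
-220970 + Y(Q(-16), -269) = -220970 - 10 = -220980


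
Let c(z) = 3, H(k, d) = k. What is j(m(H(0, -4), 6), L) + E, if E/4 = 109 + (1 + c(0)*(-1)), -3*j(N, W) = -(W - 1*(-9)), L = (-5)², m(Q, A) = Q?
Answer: 1318/3 ≈ 439.33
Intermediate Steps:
L = 25
j(N, W) = 3 + W/3 (j(N, W) = -(-1)*(W - 1*(-9))/3 = -(-1)*(W + 9)/3 = -(-1)*(9 + W)/3 = -(-9 - W)/3 = 3 + W/3)
E = 428 (E = 4*(109 + (1 + 3*(-1))) = 4*(109 + (1 - 3)) = 4*(109 - 2) = 4*107 = 428)
j(m(H(0, -4), 6), L) + E = (3 + (⅓)*25) + 428 = (3 + 25/3) + 428 = 34/3 + 428 = 1318/3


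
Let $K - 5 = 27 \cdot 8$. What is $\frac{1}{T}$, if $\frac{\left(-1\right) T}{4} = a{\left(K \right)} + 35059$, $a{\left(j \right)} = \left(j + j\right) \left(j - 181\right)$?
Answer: $- \frac{1}{210956} \approx -4.7403 \cdot 10^{-6}$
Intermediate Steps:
$K = 221$ ($K = 5 + 27 \cdot 8 = 5 + 216 = 221$)
$a{\left(j \right)} = 2 j \left(-181 + j\right)$
$T = -210956$ ($T = - 4 \left(2 \cdot 221 \left(-181 + 221\right) + 35059\right) = - 4 \left(2 \cdot 221 \cdot 40 + 35059\right) = - 4 \left(17680 + 35059\right) = \left(-4\right) 52739 = -210956$)
$\frac{1}{T} = \frac{1}{-210956} = - \frac{1}{210956}$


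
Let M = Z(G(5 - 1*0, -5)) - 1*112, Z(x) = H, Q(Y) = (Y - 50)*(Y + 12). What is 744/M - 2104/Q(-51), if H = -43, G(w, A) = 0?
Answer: -105056/19695 ≈ -5.3341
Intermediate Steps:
Q(Y) = (-50 + Y)*(12 + Y)
Z(x) = -43
M = -155 (M = -43 - 1*112 = -43 - 112 = -155)
744/M - 2104/Q(-51) = 744/(-155) - 2104/(-600 + (-51)² - 38*(-51)) = 744*(-1/155) - 2104/(-600 + 2601 + 1938) = -24/5 - 2104/3939 = -105056/19695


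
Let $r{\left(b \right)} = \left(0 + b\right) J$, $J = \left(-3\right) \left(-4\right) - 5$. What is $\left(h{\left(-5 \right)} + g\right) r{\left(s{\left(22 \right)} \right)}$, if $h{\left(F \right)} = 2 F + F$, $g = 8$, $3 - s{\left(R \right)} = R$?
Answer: $931$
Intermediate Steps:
$s{\left(R \right)} = 3 - R$
$h{\left(F \right)} = 3 F$
$J = 7$ ($J = 12 - 5 = 7$)
$r{\left(b \right)} = 7 b$ ($r{\left(b \right)} = \left(0 + b\right) 7 = b 7 = 7 b$)
$\left(h{\left(-5 \right)} + g\right) r{\left(s{\left(22 \right)} \right)} = \left(3 \left(-5\right) + 8\right) 7 \left(3 - 22\right) = \left(-15 + 8\right) 7 \left(3 - 22\right) = - 7 \cdot 7 \left(-19\right) = \left(-7\right) \left(-133\right) = 931$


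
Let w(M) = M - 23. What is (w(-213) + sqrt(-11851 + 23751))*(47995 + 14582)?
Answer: -14768172 + 625770*sqrt(119) ≈ -7.9418e+6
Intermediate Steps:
w(M) = -23 + M
(w(-213) + sqrt(-11851 + 23751))*(47995 + 14582) = ((-23 - 213) + sqrt(-11851 + 23751))*(47995 + 14582) = (-236 + sqrt(11900))*62577 = (-236 + 10*sqrt(119))*62577 = -14768172 + 625770*sqrt(119)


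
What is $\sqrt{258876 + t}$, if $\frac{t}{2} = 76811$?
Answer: $\sqrt{412498} \approx 642.26$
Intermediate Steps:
$t = 153622$ ($t = 2 \cdot 76811 = 153622$)
$\sqrt{258876 + t} = \sqrt{258876 + 153622} = \sqrt{412498}$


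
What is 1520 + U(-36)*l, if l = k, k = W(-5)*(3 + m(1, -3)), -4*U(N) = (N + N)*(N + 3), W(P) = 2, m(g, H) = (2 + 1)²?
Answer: -12736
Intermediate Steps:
m(g, H) = 9 (m(g, H) = 3² = 9)
U(N) = -N*(3 + N)/2 (U(N) = -(N + N)*(N + 3)/4 = -2*N*(3 + N)/4 = -N*(3 + N)/2)
k = 24 (k = 2*(3 + 9) = 2*12 = 24)
l = 24
1520 + U(-36)*l = 1520 - ½*(-36)*(3 - 36)*24 = 1520 - ½*(-36)*(-33)*24 = 1520 - 594*24 = 1520 - 14256 = -12736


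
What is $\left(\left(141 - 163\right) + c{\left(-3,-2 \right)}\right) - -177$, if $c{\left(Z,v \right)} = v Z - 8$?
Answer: $153$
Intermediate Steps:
$c{\left(Z,v \right)} = -8 + Z v$ ($c{\left(Z,v \right)} = Z v - 8 = -8 + Z v$)
$\left(\left(141 - 163\right) + c{\left(-3,-2 \right)}\right) - -177 = \left(\left(141 - 163\right) - 2\right) - -177 = \left(-22 + \left(-8 + 6\right)\right) + 177 = \left(-22 - 2\right) + 177 = -24 + 177 = 153$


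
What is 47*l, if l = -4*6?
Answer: -1128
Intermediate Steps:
l = -24
47*l = 47*(-24) = -1128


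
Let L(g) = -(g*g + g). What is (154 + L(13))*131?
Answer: -3668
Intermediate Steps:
L(g) = -g - g² (L(g) = -(g² + g) = -(g + g²) = -g - g²)
(154 + L(13))*131 = (154 - 1*13*(1 + 13))*131 = (154 - 1*13*14)*131 = (154 - 182)*131 = -28*131 = -3668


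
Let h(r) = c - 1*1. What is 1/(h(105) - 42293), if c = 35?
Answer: -1/42259 ≈ -2.3664e-5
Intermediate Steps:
h(r) = 34 (h(r) = 35 - 1*1 = 35 - 1 = 34)
1/(h(105) - 42293) = 1/(34 - 42293) = 1/(-42259) = -1/42259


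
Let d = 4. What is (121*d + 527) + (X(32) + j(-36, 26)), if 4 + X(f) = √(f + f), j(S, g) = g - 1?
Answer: 1040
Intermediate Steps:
j(S, g) = -1 + g
X(f) = -4 + √2*√f (X(f) = -4 + √(f + f) = -4 + √(2*f) = -4 + √2*√f)
(121*d + 527) + (X(32) + j(-36, 26)) = (121*4 + 527) + ((-4 + √2*√32) + (-1 + 26)) = (484 + 527) + ((-4 + √2*(4*√2)) + 25) = 1011 + ((-4 + 8) + 25) = 1011 + (4 + 25) = 1011 + 29 = 1040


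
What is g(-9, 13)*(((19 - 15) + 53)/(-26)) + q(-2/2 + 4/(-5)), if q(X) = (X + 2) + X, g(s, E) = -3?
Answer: 647/130 ≈ 4.9769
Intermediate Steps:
q(X) = 2 + 2*X (q(X) = (2 + X) + X = 2 + 2*X)
g(-9, 13)*(((19 - 15) + 53)/(-26)) + q(-2/2 + 4/(-5)) = -3*((19 - 15) + 53)/(-26) + (2 + 2*(-2/2 + 4/(-5))) = -3*(4 + 53)*(-1)/26 + (2 + 2*(-2*½ + 4*(-⅕))) = -171*(-1)/26 + (2 + 2*(-1 - ⅘)) = -3*(-57/26) + (2 + 2*(-9/5)) = 171/26 + (2 - 18/5) = 171/26 - 8/5 = 647/130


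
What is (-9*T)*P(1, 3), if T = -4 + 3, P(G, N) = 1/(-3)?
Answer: -3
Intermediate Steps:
P(G, N) = -⅓
T = -1
(-9*T)*P(1, 3) = -9*(-1)*(-⅓) = 9*(-⅓) = -3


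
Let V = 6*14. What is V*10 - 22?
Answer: 818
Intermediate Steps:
V = 84
V*10 - 22 = 84*10 - 22 = 840 - 22 = 818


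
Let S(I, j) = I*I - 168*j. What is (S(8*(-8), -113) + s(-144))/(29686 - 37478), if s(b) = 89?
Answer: -23169/7792 ≈ -2.9734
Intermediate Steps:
S(I, j) = I² - 168*j
(S(8*(-8), -113) + s(-144))/(29686 - 37478) = (((8*(-8))² - 168*(-113)) + 89)/(29686 - 37478) = (((-64)² + 18984) + 89)/(-7792) = ((4096 + 18984) + 89)*(-1/7792) = (23080 + 89)*(-1/7792) = 23169*(-1/7792) = -23169/7792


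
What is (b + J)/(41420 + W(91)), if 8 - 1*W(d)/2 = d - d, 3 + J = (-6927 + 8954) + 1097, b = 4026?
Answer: 7147/41436 ≈ 0.17248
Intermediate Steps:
J = 3121 (J = -3 + ((-6927 + 8954) + 1097) = -3 + (2027 + 1097) = -3 + 3124 = 3121)
W(d) = 16 (W(d) = 16 - 2*(d - d) = 16 - 2*0 = 16 + 0 = 16)
(b + J)/(41420 + W(91)) = (4026 + 3121)/(41420 + 16) = 7147/41436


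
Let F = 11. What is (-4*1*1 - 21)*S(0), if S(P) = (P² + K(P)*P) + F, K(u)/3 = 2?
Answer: -275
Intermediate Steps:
K(u) = 6 (K(u) = 3*2 = 6)
S(P) = 11 + P² + 6*P (S(P) = (P² + 6*P) + 11 = 11 + P² + 6*P)
(-4*1*1 - 21)*S(0) = (-4*1*1 - 21)*(11 + 0² + 6*0) = (-4*1 - 21)*(11 + 0 + 0) = (-4 - 21)*11 = -25*11 = -275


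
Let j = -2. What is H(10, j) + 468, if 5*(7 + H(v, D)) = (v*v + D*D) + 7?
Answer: 2416/5 ≈ 483.20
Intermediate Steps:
H(v, D) = -28/5 + D²/5 + v²/5 (H(v, D) = -7 + ((v*v + D*D) + 7)/5 = -7 + ((v² + D²) + 7)/5 = -7 + ((D² + v²) + 7)/5 = -7 + (7 + D² + v²)/5 = -7 + (7/5 + D²/5 + v²/5) = -28/5 + D²/5 + v²/5)
H(10, j) + 468 = (-28/5 + (⅕)*(-2)² + (⅕)*10²) + 468 = (-28/5 + (⅕)*4 + (⅕)*100) + 468 = (-28/5 + ⅘ + 20) + 468 = 76/5 + 468 = 2416/5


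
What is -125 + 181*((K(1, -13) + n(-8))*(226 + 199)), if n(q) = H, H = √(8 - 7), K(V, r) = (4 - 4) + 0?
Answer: 76800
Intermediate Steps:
K(V, r) = 0 (K(V, r) = 0 + 0 = 0)
H = 1 (H = √1 = 1)
n(q) = 1
-125 + 181*((K(1, -13) + n(-8))*(226 + 199)) = -125 + 181*((0 + 1)*(226 + 199)) = -125 + 181*(1*425) = -125 + 181*425 = -125 + 76925 = 76800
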